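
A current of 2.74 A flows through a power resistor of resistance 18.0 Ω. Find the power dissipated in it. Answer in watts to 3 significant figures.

Current and resistance are given, so P = I²R is the direct form.
P = (2.740 A)² × 18.0 Ω = 135.1 W

135 W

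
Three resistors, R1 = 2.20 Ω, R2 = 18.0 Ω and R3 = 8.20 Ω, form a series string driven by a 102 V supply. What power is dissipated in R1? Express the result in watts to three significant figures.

28.4 W

Series elements share the same current, so find I first, then use P = I²R.
R_total = 2.20 + 18.0 + 8.20 = 28.40 Ω
I = V / R_total = 102 / 28.40 = 3.592 A
P_R1 = I² × R1 = (3.592)² × 2.20 = 28.38 W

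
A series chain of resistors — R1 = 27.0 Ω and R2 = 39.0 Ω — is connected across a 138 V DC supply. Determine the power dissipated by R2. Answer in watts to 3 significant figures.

171 W

Since the resistors are in series they all carry the loop current I = V/R_total; the power in any one is I²R.
R_total = 27.0 + 39.0 = 66.00 Ω
I = V / R_total = 138 / 66.00 = 2.091 A
P_R2 = I² × R2 = (2.091)² × 39.0 = 170.5 W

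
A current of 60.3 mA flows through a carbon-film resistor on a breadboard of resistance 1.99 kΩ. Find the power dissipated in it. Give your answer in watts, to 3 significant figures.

With I and R stated, P = I²R applies in one step.
P = (0.06030 A)² × 1990 Ω = 7.236 W

7.24 W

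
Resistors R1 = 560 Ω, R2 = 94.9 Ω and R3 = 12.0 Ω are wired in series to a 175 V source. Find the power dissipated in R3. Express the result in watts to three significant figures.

Since the resistors are in series they all carry the loop current I = V/R_total; the power in any one is I²R.
R_total = 560 + 94.9 + 12.0 = 666.9 Ω
I = V / R_total = 175 / 666.9 = 0.2624 A
P_R3 = I² × R3 = (0.2624)² × 12.0 = 0.8263 W

0.826 W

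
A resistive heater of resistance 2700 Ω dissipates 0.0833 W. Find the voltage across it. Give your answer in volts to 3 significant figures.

15.0 V

Inverting the appropriate power form: V = √(P R).
V = √(0.0833 × 2700) = 15.00 V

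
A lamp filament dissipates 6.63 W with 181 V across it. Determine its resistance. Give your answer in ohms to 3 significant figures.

Rearranging the power relation for the two known quantities gives R = V² / P.
R = (181)² / 6.63 = 4941 Ω

4940 Ω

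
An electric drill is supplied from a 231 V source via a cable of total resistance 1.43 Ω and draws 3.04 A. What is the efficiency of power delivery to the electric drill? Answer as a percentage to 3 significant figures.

The cable carries the full 3.04 A.
P_line = I² R_line = (3.040)² × 1.43 = 13.22 W
P_source = V I = 231 × 3.040 = 702.2 W; P_load = 689.0 W
η = P_load / P_source = 689.0 / 702.2 = 0.9812

98.1 %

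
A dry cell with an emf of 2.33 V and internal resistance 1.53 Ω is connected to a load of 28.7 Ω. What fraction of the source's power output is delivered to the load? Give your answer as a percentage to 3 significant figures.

94.9 %

The source delivers εI, of which I²R reaches the load and I²r is lost; since I is common, η = R/(R+r).
η = R / (R + r) = 28.7 / (28.7 + 1.53) = 0.9494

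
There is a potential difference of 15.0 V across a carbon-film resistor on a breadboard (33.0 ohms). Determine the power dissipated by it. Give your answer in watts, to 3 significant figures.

V and R are stated; P = V²/R avoids computing the current.
P = (15.0 V)² / 33.0 Ω = 6.818 W

6.82 W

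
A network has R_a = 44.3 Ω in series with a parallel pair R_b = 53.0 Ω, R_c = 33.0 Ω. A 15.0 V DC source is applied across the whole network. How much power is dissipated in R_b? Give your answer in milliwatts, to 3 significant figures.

420 mW

Replace R_b and R_c with their parallel equivalent so the circuit becomes R_a in series with R_p.
R_p = (53.0×33.0)/(53.0+33.0) = 20.34 Ω
R_total = 44.3 + 20.34 = 64.64 Ω
I = V / R_total = 15.0 / 64.64 = 0.2321 A
Voltage across the parallel pair: V_p = I × R_p = 0.2321 × 20.34 = 4.720 V
R_b is across V_p, so use P = V²/R for that branch.
P_R_b = (4.720)² / 53.0 = 0.4203 W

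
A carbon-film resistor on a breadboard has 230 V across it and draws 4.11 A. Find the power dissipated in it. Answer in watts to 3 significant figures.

With V and I both given, power follows immediately from P = V I.
P = 230 V × 4.110 A = 945.3 W

945 W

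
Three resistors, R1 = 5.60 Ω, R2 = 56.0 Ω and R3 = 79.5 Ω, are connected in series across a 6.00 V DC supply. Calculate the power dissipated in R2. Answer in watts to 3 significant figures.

Since the resistors are in series they all carry the loop current I = V/R_total; the power in any one is I²R.
R_total = 5.60 + 56.0 + 79.5 = 141.1 Ω
I = V / R_total = 6.00 / 141.1 = 0.04252 A
P_R2 = I² × R2 = (0.04252)² × 56.0 = 0.1013 W

0.101 W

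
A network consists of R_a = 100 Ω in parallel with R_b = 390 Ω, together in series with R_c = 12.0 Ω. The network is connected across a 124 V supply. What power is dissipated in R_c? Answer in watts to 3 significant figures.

First find R_p for the parallel pair, then treat R_p + R_c as a series loop.
R_p = (100×390)/(100+390) = 79.59 Ω
R_total = R_p + 12.0 = 79.59 + 12.0 = 91.59 Ω
I = V / R_total = 124 / 91.59 = 1.354 A
All the supply current flows through R_c; use P = I²R_c.
P_R_c = (1.354)² × 12.0 = 21.99 W

22.0 W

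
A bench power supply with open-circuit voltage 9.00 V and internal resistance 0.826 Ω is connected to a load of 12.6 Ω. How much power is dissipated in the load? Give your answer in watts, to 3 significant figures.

The internal resistance and the load are in series, so the same I flows through both; get I from ε/(r+R), then I²R for the load.
I = ε / (r + R) = 9.00 / (0.826 + 12.6) = 0.6703 A
P_load = I² R = (0.6703)² × 12.6 = 5.662 W

5.66 W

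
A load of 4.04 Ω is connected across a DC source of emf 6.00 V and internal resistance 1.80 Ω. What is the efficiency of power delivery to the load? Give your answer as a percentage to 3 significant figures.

η = P_load/(P_load+P_int) = I²R/(I²R+I²r) = R/(R+r) — the I² cancels for series elements.
η = R / (R + r) = 4.04 / (4.04 + 1.80) = 0.6918

69.2 %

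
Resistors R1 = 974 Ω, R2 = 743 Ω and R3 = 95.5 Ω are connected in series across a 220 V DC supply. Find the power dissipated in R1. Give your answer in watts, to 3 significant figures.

Series elements share the same current, so find I first, then use P = I²R.
R_total = 974 + 743 + 95.5 = 1812 Ω
I = V / R_total = 220 / 1812 = 0.1214 A
P_R1 = I² × R1 = (0.1214)² × 974 = 14.35 W

14.3 W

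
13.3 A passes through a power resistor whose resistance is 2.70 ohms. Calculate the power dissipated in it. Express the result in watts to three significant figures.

478 W

Current and resistance are given, so P = I²R is the direct form.
P = (13.30 A)² × 2.70 Ω = 477.6 W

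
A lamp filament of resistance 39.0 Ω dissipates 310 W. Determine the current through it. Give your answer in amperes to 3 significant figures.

2.82 A

The two known quantities fix the third via I = √(P / R).
I = √(310 / 39.0) = 2.819 A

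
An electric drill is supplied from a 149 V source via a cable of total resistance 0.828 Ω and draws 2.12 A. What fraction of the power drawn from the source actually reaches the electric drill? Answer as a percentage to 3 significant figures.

The cable carries the full 2.12 A.
P_line = I² R_line = (2.120)² × 0.828 = 3.721 W
P_source = V I = 149 × 2.120 = 315.9 W; P_load = 312.2 W
η = P_load / P_source = 312.2 / 315.9 = 0.9882

98.8 %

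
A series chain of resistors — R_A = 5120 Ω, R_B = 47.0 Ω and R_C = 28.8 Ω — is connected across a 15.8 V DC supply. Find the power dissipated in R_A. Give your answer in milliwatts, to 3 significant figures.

47.3 mW

The current is common to all series resistors; compute it, then apply P = I²R for the target.
R_total = 5120 + 47.0 + 28.8 = 5196 Ω
I = V / R_total = 15.8 / 5196 = 0.003041 A
P_R_A = I² × R_A = (0.003041)² × 5120 = 0.04735 W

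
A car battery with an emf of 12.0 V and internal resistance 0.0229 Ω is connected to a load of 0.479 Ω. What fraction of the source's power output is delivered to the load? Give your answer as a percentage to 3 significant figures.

The source delivers εI, of which I²R reaches the load and I²r is lost; since I is common, η = R/(R+r).
η = R / (R + r) = 0.479 / (0.479 + 0.0229) = 0.9544

95.4 %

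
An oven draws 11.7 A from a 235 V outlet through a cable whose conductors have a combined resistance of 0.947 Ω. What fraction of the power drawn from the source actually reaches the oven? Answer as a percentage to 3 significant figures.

95.3 %

The cable carries the full 11.7 A.
P_line = I² R_line = (11.70)² × 0.947 = 129.6 W
P_source = V I = 235 × 11.70 = 2750 W; P_load = 2620 W
η = P_load / P_source = 2620 / 2750 = 0.9529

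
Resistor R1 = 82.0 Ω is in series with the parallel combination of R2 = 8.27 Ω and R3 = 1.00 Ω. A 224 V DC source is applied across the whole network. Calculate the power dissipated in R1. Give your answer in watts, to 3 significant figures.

First combine the parallel branches into one equivalent R_p, then R1 + R_p is a series pair.
R_p = (8.27×1.00)/(8.27+1.00) = 0.8921 Ω
R_total = 82.0 + 0.8921 = 82.89 Ω
I = V / R_total = 224 / 82.89 = 2.702 A
All the current flows through R1; use P = I²R.
P_R1 = (2.702)² × 82.0 = 598.8 W

599 W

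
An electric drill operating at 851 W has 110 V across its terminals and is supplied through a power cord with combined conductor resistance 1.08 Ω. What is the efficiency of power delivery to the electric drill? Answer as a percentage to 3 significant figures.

I = P / V = 851 / 110 = 7.736 A through the power cord.
P_line = I² R_line = (7.736)² × 1.08 = 64.64 W
P_source = P_load + P_line = 851.0 + 64.64 = 915.6 W
η = P_load / P_source = 851.0 / 915.6 = 0.9294

92.9 %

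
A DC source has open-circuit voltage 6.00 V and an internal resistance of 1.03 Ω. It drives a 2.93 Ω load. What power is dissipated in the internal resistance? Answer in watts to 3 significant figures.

2.36 W

Internal loss is I²r, with I set by the total series resistance r+R.
I = ε / (r + R) = 6.00 / (1.03 + 2.93) = 1.515 A
P_int = I² r = (1.515)² × 1.03 = 2.365 W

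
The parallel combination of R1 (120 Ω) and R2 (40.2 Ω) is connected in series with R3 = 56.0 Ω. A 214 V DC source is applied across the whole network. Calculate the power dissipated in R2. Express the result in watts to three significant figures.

First find R_p for the parallel pair, then treat R_p + R3 as a series loop.
R_p = (120×40.2)/(120+40.2) = 30.11 Ω
R_total = R_p + 56.0 = 30.11 + 56.0 = 86.11 Ω
I = V / R_total = 214 / 86.11 = 2.485 A
Voltage across the parallel pair: V_p = I × R_p = 2.485 × 30.11 = 74.83 V
R2 sits across V_p; its power is V_p²/R.
P_R2 = (74.83)² / 40.2 = 139.3 W

139 W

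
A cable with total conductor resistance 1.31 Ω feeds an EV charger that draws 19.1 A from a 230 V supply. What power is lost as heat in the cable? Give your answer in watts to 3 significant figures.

Line loss is just I²R for the cable — we know both I and R_line directly.
The cable carries the full 19.1 A.
P_line = I² R_line = (19.10)² × 1.31 = 477.9 W

478 W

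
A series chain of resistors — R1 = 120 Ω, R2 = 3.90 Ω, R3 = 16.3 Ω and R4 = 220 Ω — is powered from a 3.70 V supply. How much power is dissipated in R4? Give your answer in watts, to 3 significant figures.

The current is common to all series resistors; compute it, then apply P = I²R for the target.
R_total = 120 + 3.90 + 16.3 + 220 = 360.2 Ω
I = V / R_total = 3.70 / 360.2 = 0.01027 A
P_R4 = I² × R4 = (0.01027)² × 220 = 0.02321 W

0.0232 W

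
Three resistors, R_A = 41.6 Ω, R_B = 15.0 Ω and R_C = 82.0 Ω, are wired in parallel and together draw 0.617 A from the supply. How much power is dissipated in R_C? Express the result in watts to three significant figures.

We need the common branch voltage; get it from I_total × R_eq, then P = V²/R for the branch.
1/R_eq = 1/41.6 + 1/15.0 + 1/82.0 ⇒ R_eq = 9.718 Ω
V = I_total × R_eq = 0.6170 × 9.718 = 5.996 V
P_R_C = V² / R_C = (5.996)² / 82.0 = 0.4385 W

0.438 W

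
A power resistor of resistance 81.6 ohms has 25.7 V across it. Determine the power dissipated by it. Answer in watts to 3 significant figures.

8.09 W

V and R are stated; P = V²/R avoids computing the current.
P = (25.7 V)² / 81.6 Ω = 8.094 W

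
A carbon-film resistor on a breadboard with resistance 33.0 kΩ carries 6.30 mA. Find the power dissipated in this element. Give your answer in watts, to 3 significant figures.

1.31 W

The current through and the resistance of the element are both given; use P = I²R.
P = (0.006300 A)² × 33000 Ω = 1.310 W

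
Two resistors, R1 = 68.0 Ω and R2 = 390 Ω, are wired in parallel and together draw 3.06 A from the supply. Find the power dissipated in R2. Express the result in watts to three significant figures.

The branches share the same voltage, but only the total current is given — find V from the equivalent resistance first.
1/R_eq = 1/68.0 + 1/390 ⇒ R_eq = 57.90 Ω
V = I_total × R_eq = 3.060 × 57.90 = 177.2 V
P_R2 = V² / R2 = (177.2)² / 390 = 80.50 W

80.5 W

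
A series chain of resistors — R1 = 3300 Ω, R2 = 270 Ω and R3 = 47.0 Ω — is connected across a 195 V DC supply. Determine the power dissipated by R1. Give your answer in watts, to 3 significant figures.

Every series element carries the same I. Get I from the total resistance, then P = I² × R1.
R_total = 3300 + 270 + 47.0 = 3617 Ω
I = V / R_total = 195 / 3617 = 0.05391 A
P_R1 = I² × R1 = (0.05391)² × 3300 = 9.591 W

9.59 W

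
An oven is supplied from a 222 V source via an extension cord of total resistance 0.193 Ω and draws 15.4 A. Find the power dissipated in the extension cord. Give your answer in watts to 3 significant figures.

45.8 W

Only the current and the line resistance are needed for the I²R loss.
The extension cord carries the full 15.4 A.
P_line = I² R_line = (15.40)² × 0.193 = 45.77 W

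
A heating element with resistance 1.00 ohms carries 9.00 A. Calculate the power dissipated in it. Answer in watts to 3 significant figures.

Current and resistance are given, so P = I²R is the direct form.
P = (9.000 A)² × 1.00 Ω = 81.00 W

81.0 W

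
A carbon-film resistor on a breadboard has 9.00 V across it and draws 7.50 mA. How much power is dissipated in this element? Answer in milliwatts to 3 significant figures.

67.5 mW

With V and I both given, power follows immediately from P = V I.
P = 9.00 V × 0.007500 A = 0.06750 W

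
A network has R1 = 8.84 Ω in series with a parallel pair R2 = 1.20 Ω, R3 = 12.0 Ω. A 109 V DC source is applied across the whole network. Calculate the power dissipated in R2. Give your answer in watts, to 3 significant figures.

119 W

First combine the parallel branches into one equivalent R_p, then R1 + R_p is a series pair.
R_p = (1.20×12.0)/(1.20+12.0) = 1.091 Ω
R_total = 8.84 + 1.091 = 9.931 Ω
I = V / R_total = 109 / 9.931 = 10.98 A
Voltage across the parallel pair: V_p = I × R_p = 10.98 × 1.091 = 11.97 V
With V_p across R2, its power is V_p²/R2.
P_R2 = (11.97)² / 1.20 = 119.5 W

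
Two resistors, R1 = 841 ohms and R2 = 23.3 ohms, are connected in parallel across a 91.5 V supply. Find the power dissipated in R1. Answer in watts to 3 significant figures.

9.96 W

R1 sits directly across the source, so P = V²/R with V = 91.5 V.
P_R1 = V² / R1 = (91.5)² / 841 Ω = 9.955 W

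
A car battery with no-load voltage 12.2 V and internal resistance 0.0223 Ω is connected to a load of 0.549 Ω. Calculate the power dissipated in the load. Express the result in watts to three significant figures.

250 W

Find the circuit current first, then P = I²R for the load (series elements share I).
I = ε / (r + R) = 12.2 / (0.0223 + 0.549) = 21.35 A
P_load = I² R = (21.35)² × 0.549 = 250.4 W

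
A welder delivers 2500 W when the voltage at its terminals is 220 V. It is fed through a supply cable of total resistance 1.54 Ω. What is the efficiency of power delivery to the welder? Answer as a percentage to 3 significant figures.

I = P / V = 2500 / 220 = 11.36 A through the supply cable.
P_line = I² R_line = (11.36)² × 1.54 = 198.9 W
P_source = P_load + P_line = 2500 + 198.9 = 2699 W
η = P_load / P_source = 2500 / 2699 = 0.9263

92.6 %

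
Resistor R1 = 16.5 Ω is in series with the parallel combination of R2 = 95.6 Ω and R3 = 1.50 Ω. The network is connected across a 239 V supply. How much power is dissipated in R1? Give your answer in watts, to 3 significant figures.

Replace R2 and R3 with their parallel equivalent so the circuit becomes R1 in series with R_p.
R_p = (95.6×1.50)/(95.6+1.50) = 1.477 Ω
R_total = 16.5 + 1.477 = 17.98 Ω
I = V / R_total = 239 / 17.98 = 13.29 A
The full supply current passes through R1: P = I²R.
P_R1 = (13.29)² × 16.5 = 2916 W

2920 W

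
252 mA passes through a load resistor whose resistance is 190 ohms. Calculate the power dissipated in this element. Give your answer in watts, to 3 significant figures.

Knowing I and R, the power is just I²R — no need to find V first.
P = (0.2520 A)² × 190 Ω = 12.07 W

12.1 W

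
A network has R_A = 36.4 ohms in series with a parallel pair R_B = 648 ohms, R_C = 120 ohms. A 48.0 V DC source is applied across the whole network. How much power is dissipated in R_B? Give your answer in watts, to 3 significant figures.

1.92 W

First combine the parallel branches into one equivalent R_p, then R_A + R_p is a series pair.
R_p = (648×120)/(648+120) = 101.2 Ω
R_total = 36.4 + 101.2 = 137.7 Ω
I = V / R_total = 48.0 / 137.7 = 0.3487 A
Voltage across the parallel pair: V_p = I × R_p = 0.3487 × 101.2 = 35.31 V
R_B sees V_p directly, so P = V_p² / R_B.
P_R_B = (35.31)² / 648 = 1.924 W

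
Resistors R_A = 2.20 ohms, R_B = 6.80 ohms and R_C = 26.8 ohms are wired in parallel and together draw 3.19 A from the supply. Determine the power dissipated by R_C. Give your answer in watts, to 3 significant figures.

0.930 W

Only the total current is stated, so first find the parallel equivalent to get the voltage across the combination.
1/R_eq = 1/2.20 + 1/6.80 + 1/26.8 ⇒ R_eq = 1.565 Ω
V = I_total × R_eq = 3.190 × 1.565 = 4.993 V
P_R_C = V² / R_C = (4.993)² / 26.8 = 0.9302 W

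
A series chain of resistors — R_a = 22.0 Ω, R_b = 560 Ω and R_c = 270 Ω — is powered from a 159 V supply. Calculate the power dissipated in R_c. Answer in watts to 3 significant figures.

9.40 W

In a series string the same current flows through every resistor — find that current, then P = I²R for the one we want.
R_total = 22.0 + 560 + 270 = 852.0 Ω
I = V / R_total = 159 / 852.0 = 0.1866 A
P_R_c = I² × R_c = (0.1866)² × 270 = 9.403 W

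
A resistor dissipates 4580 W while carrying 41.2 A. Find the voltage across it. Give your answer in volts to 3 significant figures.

The two known quantities fix the third via V = P / I.
V = 4580 / 41.20 = 111.2 V

111 V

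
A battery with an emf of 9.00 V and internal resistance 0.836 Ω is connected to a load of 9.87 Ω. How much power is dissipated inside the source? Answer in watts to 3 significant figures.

The source's internal resistance is just another series element carrying I; its dissipation is I²r.
I = ε / (r + R) = 9.00 / (0.836 + 9.87) = 0.8407 A
P_int = I² r = (0.8407)² × 0.836 = 0.5908 W

0.591 W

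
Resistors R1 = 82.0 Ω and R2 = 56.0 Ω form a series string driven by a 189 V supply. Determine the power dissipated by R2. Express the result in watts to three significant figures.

Every series element carries the same I. Get I from the total resistance, then P = I² × R2.
R_total = 82.0 + 56.0 = 138.0 Ω
I = V / R_total = 189 / 138.0 = 1.370 A
P_R2 = I² × R2 = (1.370)² × 56.0 = 105.0 W

105 W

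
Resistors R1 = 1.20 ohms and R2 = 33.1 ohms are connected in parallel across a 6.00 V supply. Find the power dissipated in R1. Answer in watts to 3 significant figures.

30.0 W

Each parallel branch sees the full supply voltage, so P = V²/R applies directly to the target branch.
P_R1 = V² / R1 = (6.00)² / 1.20 Ω = 30.00 W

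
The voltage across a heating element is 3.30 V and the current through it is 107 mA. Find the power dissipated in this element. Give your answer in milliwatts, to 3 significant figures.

Both the voltage across and the current through the element are known, so P = V I applies directly.
P = 3.30 V × 0.1070 A = 0.3531 W

353 mW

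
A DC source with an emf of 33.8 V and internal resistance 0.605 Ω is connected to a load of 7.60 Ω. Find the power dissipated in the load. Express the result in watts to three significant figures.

129 W

Load and internal resistance form a series loop — compute the loop current, then the load power via I²R.
I = ε / (r + R) = 33.8 / (0.605 + 7.60) = 4.119 A
P_load = I² R = (4.119)² × 7.60 = 129.0 W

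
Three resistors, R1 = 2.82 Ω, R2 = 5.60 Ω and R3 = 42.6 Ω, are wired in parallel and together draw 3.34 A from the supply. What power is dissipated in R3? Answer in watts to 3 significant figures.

0.845 W

The branches share the same voltage, but only the total current is given — find V from the equivalent resistance first.
1/R_eq = 1/2.82 + 1/5.60 + 1/42.6 ⇒ R_eq = 1.796 Ω
V = I_total × R_eq = 3.340 × 1.796 = 6.000 V
P_R3 = V² / R3 = (6.000)² / 42.6 = 0.8451 W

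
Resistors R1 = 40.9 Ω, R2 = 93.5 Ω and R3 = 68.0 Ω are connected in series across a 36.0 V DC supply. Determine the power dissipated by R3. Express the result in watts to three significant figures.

2.15 W

Series elements share the same current, so find I first, then use P = I²R.
R_total = 40.9 + 93.5 + 68.0 = 202.4 Ω
I = V / R_total = 36.0 / 202.4 = 0.1779 A
P_R3 = I² × R3 = (0.1779)² × 68.0 = 2.151 W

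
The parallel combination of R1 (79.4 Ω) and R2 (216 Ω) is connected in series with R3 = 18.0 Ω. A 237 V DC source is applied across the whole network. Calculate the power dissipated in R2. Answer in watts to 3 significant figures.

Combine R1 and R2 into their parallel equivalent first, reducing the network to two series resistors.
R_p = (79.4×216)/(79.4+216) = 58.06 Ω
R_total = R_p + 18.0 = 58.06 + 18.0 = 76.06 Ω
I = V / R_total = 237 / 76.06 = 3.116 A
Voltage across the parallel pair: V_p = I × R_p = 3.116 × 58.06 = 180.9 V
R2 sits across V_p; its power is V_p²/R.
P_R2 = (180.9)² / 216 = 151.5 W

152 W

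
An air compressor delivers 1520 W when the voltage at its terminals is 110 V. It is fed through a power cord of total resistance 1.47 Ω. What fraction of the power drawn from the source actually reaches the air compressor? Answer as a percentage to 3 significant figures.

84.4 %

I = P / V = 1520 / 110 = 13.82 A through the power cord.
P_line = I² R_line = (13.82)² × 1.47 = 280.7 W
P_source = P_load + P_line = 1520 + 280.7 = 1801 W
η = P_load / P_source = 1520 / 1801 = 0.8441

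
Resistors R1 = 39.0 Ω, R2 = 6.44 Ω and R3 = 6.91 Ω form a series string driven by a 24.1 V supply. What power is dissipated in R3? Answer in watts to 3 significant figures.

Since the resistors are in series they all carry the loop current I = V/R_total; the power in any one is I²R.
R_total = 39.0 + 6.44 + 6.91 = 52.35 Ω
I = V / R_total = 24.1 / 52.35 = 0.4604 A
P_R3 = I² × R3 = (0.4604)² × 6.91 = 1.464 W

1.46 W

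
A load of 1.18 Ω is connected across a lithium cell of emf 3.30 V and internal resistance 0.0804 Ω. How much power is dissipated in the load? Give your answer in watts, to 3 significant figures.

8.09 W

With r and R in series, I = ε/(r+R); the load dissipates I²R.
I = ε / (r + R) = 3.30 / (0.0804 + 1.18) = 2.618 A
P_load = I² R = (2.618)² × 1.18 = 8.089 W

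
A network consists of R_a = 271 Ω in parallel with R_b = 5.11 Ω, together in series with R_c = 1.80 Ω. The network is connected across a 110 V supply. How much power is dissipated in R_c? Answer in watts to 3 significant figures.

First find R_p for the parallel pair, then treat R_p + R_c as a series loop.
R_p = (271×5.11)/(271+5.11) = 5.015 Ω
R_total = R_p + 1.80 = 5.015 + 1.80 = 6.815 Ω
I = V / R_total = 110 / 6.815 = 16.14 A
R_c is the series element, so its power is I²R.
P_R_c = (16.14)² × 1.80 = 468.9 W

469 W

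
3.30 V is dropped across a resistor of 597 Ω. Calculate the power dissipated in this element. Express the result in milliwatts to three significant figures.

18.2 mW

V and R are stated; P = V²/R avoids computing the current.
P = (3.30 V)² / 597 Ω = 0.01824 W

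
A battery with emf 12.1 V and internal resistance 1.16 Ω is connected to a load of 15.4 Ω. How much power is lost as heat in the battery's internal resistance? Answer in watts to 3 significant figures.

0.619 W

r is in series with the load, so it carries the full circuit current — the loss in it is I²r.
I = ε / (r + R) = 12.1 / (1.16 + 15.4) = 0.7307 A
P_int = I² r = (0.7307)² × 1.16 = 0.6193 W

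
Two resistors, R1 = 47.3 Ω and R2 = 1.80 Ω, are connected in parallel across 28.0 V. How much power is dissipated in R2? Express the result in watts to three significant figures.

436 W

Each parallel branch sees the full supply voltage, so P = V²/R applies directly to the target branch.
P_R2 = V² / R2 = (28.0)² / 1.80 Ω = 435.6 W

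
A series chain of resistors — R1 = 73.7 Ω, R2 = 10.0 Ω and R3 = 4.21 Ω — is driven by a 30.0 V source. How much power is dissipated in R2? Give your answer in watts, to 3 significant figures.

1.16 W

In a series string the same current flows through every resistor — find that current, then P = I²R for the one we want.
R_total = 73.7 + 10.0 + 4.21 = 87.91 Ω
I = V / R_total = 30.0 / 87.91 = 0.3413 A
P_R2 = I² × R2 = (0.3413)² × 10.0 = 1.165 W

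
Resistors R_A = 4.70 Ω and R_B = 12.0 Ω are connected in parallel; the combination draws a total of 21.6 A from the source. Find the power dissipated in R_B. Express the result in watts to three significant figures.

Only the total current is stated, so first find the parallel equivalent to get the voltage across the combination.
1/R_eq = 1/4.70 + 1/12.0 ⇒ R_eq = 3.377 Ω
V = I_total × R_eq = 21.60 × 3.377 = 72.95 V
P_R_B = V² / R_B = (72.95)² / 12.0 = 443.5 W

443 W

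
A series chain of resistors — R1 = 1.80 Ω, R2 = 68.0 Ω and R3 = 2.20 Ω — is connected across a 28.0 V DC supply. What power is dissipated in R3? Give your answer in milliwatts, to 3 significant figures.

333 mW

Series elements share the same current, so find I first, then use P = I²R.
R_total = 1.80 + 68.0 + 2.20 = 72.00 Ω
I = V / R_total = 28.0 / 72.00 = 0.3889 A
P_R3 = I² × R3 = (0.3889)² × 2.20 = 0.3327 W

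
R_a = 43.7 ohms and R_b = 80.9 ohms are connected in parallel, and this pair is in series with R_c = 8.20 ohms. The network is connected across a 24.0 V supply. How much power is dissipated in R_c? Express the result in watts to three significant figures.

First find R_p for the parallel pair, then treat R_p + R_c as a series loop.
R_p = (43.7×80.9)/(43.7+80.9) = 28.37 Ω
R_total = R_p + 8.20 = 28.37 + 8.20 = 36.57 Ω
I = V / R_total = 24.0 / 36.57 = 0.6562 A
R_c carries the full series current, so P = I²R.
P_R_c = (0.6562)² × 8.20 = 3.531 W

3.53 W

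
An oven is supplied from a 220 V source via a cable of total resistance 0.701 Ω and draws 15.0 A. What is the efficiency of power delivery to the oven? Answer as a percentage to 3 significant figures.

95.2 %

The cable carries the full 15.0 A.
P_line = I² R_line = (15.00)² × 0.701 = 157.7 W
P_source = V I = 220 × 15.00 = 3300 W; P_load = 3142 W
η = P_load / P_source = 3142 / 3300 = 0.9522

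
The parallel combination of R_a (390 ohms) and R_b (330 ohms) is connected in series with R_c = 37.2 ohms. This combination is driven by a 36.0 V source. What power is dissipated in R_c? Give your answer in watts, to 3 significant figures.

1.03 W

Reduce the parallel combination to a single R_p; the circuit then becomes R_p in series with the remaining resistor.
R_p = (390×330)/(390+330) = 178.8 Ω
R_total = R_p + 37.2 = 178.8 + 37.2 = 215.9 Ω
I = V / R_total = 36.0 / 215.9 = 0.1667 A
R_c carries the full series current, so P = I²R.
P_R_c = (0.1667)² × 37.2 = 1.034 W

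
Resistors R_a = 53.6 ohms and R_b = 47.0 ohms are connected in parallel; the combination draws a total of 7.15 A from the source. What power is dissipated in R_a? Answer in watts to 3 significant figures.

598 W

Parallel branches share V, not I — compute V via R_eq, then use V²/R for the target branch.
1/R_eq = 1/53.6 + 1/47.0 ⇒ R_eq = 25.04 Ω
V = I_total × R_eq = 7.150 × 25.04 = 179.0 V
P_R_a = V² / R_a = (179.0)² / 53.6 = 598.1 W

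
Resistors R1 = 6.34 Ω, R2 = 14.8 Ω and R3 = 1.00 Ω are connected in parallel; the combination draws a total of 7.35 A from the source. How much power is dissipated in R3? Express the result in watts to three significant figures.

Parallel branches share V, not I — compute V via R_eq, then use V²/R for the target branch.
1/R_eq = 1/6.34 + 1/14.8 + 1/1.00 ⇒ R_eq = 0.8161 Ω
V = I_total × R_eq = 7.350 × 0.8161 = 5.999 V
P_R3 = V² / R3 = (5.999)² / 1.00 = 35.98 W

36.0 W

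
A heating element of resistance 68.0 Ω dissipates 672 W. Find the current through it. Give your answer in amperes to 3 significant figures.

3.14 A

Inverting the appropriate power form: I = √(P / R).
I = √(672 / 68.0) = 3.144 A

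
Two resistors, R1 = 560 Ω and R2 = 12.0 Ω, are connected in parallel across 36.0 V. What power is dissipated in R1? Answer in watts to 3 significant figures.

Every branch has 36.0 V across it, so for R1 the power is simply V²/R.
P_R1 = V² / R1 = (36.0)² / 560 Ω = 2.314 W

2.31 W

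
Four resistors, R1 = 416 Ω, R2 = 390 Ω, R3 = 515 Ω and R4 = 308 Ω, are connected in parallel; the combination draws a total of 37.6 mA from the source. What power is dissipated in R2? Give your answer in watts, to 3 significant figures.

We need the common branch voltage; get it from I_total × R_eq, then P = V²/R for the branch.
1/R_eq = 1/416 + 1/390 + 1/515 + 1/308 ⇒ R_eq = 98.46 Ω
V = I_total × R_eq = 0.03760 × 98.46 = 3.702 V
P_R2 = V² / R2 = (3.702)² / 390 = 0.03514 W

0.0351 W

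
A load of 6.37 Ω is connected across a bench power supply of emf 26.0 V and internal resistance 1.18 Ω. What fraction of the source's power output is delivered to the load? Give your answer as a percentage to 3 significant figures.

84.4 %

Efficiency is P_load / P_total. With a series r and R sharing the same I, P = I²R for each, so η = R/(R+r).
η = R / (R + r) = 6.37 / (6.37 + 1.18) = 0.8437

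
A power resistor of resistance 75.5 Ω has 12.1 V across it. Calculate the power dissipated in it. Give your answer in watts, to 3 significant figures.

1.94 W

With V across and R both known, P = V²/R gives the dissipation directly.
P = (12.1 V)² / 75.5 Ω = 1.939 W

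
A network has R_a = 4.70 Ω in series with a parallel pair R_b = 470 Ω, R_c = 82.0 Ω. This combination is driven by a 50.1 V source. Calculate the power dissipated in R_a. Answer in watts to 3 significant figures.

First combine the parallel branches into one equivalent R_p, then R_a + R_p is a series pair.
R_p = (470×82.0)/(470+82.0) = 69.82 Ω
R_total = 4.70 + 69.82 = 74.52 Ω
I = V / R_total = 50.1 / 74.52 = 0.6723 A
R_a is in the main series path, so its power is I²R_a.
P_R_a = (0.6723)² × 4.70 = 2.124 W

2.12 W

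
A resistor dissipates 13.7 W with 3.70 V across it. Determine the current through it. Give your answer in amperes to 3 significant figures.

From P = V I = I²R = V²/R, with the two given quantities we get I = P / V.
I = 13.7 / 3.70 = 3.703 A

3.70 A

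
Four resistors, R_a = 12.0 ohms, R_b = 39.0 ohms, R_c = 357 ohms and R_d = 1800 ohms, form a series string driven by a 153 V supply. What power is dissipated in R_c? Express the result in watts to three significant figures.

1.71 W

In a series string the same current flows through every resistor — find that current, then P = I²R for the one we want.
R_total = 12.0 + 39.0 + 357 + 1800 = 2208 Ω
I = V / R_total = 153 / 2208 = 0.06929 A
P_R_c = I² × R_c = (0.06929)² × 357 = 1.714 W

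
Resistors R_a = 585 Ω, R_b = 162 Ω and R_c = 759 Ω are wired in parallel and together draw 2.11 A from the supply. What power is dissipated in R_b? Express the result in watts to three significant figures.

We need the common branch voltage; get it from I_total × R_eq, then P = V²/R for the branch.
1/R_eq = 1/585 + 1/162 + 1/759 ⇒ R_eq = 108.7 Ω
V = I_total × R_eq = 2.110 × 108.7 = 229.4 V
P_R_b = V² / R_b = (229.4)² / 162 = 324.7 W

325 W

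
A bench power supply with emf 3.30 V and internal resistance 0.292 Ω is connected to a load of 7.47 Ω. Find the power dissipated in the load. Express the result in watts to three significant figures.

Load and internal resistance form a series loop — compute the loop current, then the load power via I²R.
I = ε / (r + R) = 3.30 / (0.292 + 7.47) = 0.4251 A
P_load = I² R = (0.4251)² × 7.47 = 1.350 W

1.35 W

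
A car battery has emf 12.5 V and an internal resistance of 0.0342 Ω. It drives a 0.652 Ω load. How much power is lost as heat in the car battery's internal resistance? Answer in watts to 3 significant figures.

Internal loss is I²r, with I set by the total series resistance r+R.
I = ε / (r + R) = 12.5 / (0.0342 + 0.652) = 18.22 A
P_int = I² r = (18.22)² × 0.0342 = 11.35 W

11.3 W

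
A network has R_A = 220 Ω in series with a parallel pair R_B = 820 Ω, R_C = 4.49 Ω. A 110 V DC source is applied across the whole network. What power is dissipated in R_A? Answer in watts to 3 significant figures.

First combine the parallel branches into one equivalent R_p, then R_A + R_p is a series pair.
R_p = (820×4.49)/(820+4.49) = 4.466 Ω
R_total = 220 + 4.466 = 224.5 Ω
I = V / R_total = 110 / 224.5 = 0.4901 A
The full supply current passes through R_A: P = I²R.
P_R_A = (0.4901)² × 220 = 52.83 W

52.8 W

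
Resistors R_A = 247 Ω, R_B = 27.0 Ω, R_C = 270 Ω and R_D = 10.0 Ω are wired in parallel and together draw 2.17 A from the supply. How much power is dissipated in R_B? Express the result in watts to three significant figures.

8.32 W

Only the total current is stated, so first find the parallel equivalent to get the voltage across the combination.
1/R_eq = 1/247 + 1/27.0 + 1/270 + 1/10.0 ⇒ R_eq = 6.907 Ω
V = I_total × R_eq = 2.170 × 6.907 = 14.99 V
P_R_B = V² / R_B = (14.99)² / 27.0 = 8.319 W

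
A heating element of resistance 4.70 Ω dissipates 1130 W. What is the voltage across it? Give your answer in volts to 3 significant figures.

72.9 V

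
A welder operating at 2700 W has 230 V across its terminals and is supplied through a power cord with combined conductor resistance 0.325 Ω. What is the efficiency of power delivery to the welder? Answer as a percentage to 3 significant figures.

98.4 %

I = P / V = 2700 / 230 = 11.74 A through the power cord.
P_line = I² R_line = (11.74)² × 0.325 = 44.79 W
P_source = P_load + P_line = 2700 + 44.79 = 2745 W
η = P_load / P_source = 2700 / 2745 = 0.9837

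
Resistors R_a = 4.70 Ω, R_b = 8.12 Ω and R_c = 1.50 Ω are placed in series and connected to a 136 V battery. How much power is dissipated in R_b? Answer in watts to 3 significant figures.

In a series string the same current flows through every resistor — find that current, then P = I²R for the one we want.
R_total = 4.70 + 8.12 + 1.50 = 14.32 Ω
I = V / R_total = 136 / 14.32 = 9.497 A
P_R_b = I² × R_b = (9.497)² × 8.12 = 732.4 W

732 W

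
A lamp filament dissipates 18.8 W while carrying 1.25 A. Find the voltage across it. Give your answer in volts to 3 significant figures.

15.0 V

Rearranging the power relation for the two known quantities gives V = P / I.
V = 18.8 / 1.250 = 15.04 V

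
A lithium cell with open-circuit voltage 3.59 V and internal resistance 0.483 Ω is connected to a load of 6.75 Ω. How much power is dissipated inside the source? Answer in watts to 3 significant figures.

0.119 W

The source's internal resistance is just another series element carrying I; its dissipation is I²r.
I = ε / (r + R) = 3.59 / (0.483 + 6.75) = 0.4963 A
P_int = I² r = (0.4963)² × 0.483 = 0.1190 W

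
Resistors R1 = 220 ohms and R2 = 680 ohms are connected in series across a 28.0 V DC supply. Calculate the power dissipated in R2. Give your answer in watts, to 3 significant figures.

In a series string the same current flows through every resistor — find that current, then P = I²R for the one we want.
R_total = 220 + 680 = 900.0 Ω
I = V / R_total = 28.0 / 900.0 = 0.03111 A
P_R2 = I² × R2 = (0.03111)² × 680 = 0.6582 W

0.658 W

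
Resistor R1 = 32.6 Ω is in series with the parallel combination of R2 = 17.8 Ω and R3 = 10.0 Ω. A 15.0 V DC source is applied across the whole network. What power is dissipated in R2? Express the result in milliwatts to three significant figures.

First combine the parallel branches into one equivalent R_p, then R1 + R_p is a series pair.
R_p = (17.8×10.0)/(17.8+10.0) = 6.403 Ω
R_total = 32.6 + 6.403 = 39.00 Ω
I = V / R_total = 15.0 / 39.00 = 0.3846 A
Voltage across the parallel pair: V_p = I × R_p = 0.3846 × 6.403 = 2.462 V
R2 is across V_p, so use P = V²/R for that branch.
P_R2 = (2.462)² / 17.8 = 0.3407 W

341 mW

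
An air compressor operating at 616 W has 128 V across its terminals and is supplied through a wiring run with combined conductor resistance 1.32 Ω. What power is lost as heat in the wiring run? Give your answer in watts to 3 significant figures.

30.6 W

The wiring run is a series resistance carrying the load current; its dissipation is I²R_line.
I = P / V = 616 / 128 = 4.812 A through the wiring run.
P_line = I² R_line = (4.812)² × 1.32 = 30.57 W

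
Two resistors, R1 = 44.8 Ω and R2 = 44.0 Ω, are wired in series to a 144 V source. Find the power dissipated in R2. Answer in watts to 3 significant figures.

Series elements share the same current, so find I first, then use P = I²R.
R_total = 44.8 + 44.0 = 88.80 Ω
I = V / R_total = 144 / 88.80 = 1.622 A
P_R2 = I² × R2 = (1.622)² × 44.0 = 115.7 W

116 W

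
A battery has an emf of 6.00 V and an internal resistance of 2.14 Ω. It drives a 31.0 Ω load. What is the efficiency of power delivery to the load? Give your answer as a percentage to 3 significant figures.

Both r and R carry the same current, so the power split is just the resistance split: η = R/(R+r).
η = R / (R + r) = 31.0 / (31.0 + 2.14) = 0.9354

93.5 %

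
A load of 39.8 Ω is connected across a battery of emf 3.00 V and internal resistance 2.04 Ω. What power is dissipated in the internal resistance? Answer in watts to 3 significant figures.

Internal loss is I²r, with I set by the total series resistance r+R.
I = ε / (r + R) = 3.00 / (2.04 + 39.8) = 0.07170 A
P_int = I² r = (0.07170)² × 2.04 = 0.01049 W

0.0105 W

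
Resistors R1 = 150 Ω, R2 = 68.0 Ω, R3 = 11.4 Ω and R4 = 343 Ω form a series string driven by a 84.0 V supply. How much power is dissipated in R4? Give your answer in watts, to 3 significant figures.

Every series element carries the same I. Get I from the total resistance, then P = I² × R4.
R_total = 150 + 68.0 + 11.4 + 343 = 572.4 Ω
I = V / R_total = 84.0 / 572.4 = 0.1468 A
P_R4 = I² × R4 = (0.1468)² × 343 = 7.387 W

7.39 W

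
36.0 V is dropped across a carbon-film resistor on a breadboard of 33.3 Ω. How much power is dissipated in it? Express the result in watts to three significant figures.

38.9 W

With V across and R both known, P = V²/R gives the dissipation directly.
P = (36.0 V)² / 33.3 Ω = 38.92 W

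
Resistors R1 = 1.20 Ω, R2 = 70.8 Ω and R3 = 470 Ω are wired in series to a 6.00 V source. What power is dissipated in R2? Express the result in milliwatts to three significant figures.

Every series element carries the same I. Get I from the total resistance, then P = I² × R2.
R_total = 1.20 + 70.8 + 470 = 542.0 Ω
I = V / R_total = 6.00 / 542.0 = 0.01107 A
P_R2 = I² × R2 = (0.01107)² × 70.8 = 0.008676 W

8.68 mW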